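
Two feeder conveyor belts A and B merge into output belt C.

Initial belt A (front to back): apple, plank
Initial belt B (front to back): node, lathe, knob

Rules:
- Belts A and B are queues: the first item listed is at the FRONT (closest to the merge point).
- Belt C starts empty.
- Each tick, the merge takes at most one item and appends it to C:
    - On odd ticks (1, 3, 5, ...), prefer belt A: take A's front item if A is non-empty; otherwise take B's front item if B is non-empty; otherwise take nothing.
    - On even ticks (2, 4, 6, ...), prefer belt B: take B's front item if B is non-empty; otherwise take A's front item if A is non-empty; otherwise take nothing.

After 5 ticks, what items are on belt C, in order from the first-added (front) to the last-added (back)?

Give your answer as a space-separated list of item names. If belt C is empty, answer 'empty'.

Answer: apple node plank lathe knob

Derivation:
Tick 1: prefer A, take apple from A; A=[plank] B=[node,lathe,knob] C=[apple]
Tick 2: prefer B, take node from B; A=[plank] B=[lathe,knob] C=[apple,node]
Tick 3: prefer A, take plank from A; A=[-] B=[lathe,knob] C=[apple,node,plank]
Tick 4: prefer B, take lathe from B; A=[-] B=[knob] C=[apple,node,plank,lathe]
Tick 5: prefer A, take knob from B; A=[-] B=[-] C=[apple,node,plank,lathe,knob]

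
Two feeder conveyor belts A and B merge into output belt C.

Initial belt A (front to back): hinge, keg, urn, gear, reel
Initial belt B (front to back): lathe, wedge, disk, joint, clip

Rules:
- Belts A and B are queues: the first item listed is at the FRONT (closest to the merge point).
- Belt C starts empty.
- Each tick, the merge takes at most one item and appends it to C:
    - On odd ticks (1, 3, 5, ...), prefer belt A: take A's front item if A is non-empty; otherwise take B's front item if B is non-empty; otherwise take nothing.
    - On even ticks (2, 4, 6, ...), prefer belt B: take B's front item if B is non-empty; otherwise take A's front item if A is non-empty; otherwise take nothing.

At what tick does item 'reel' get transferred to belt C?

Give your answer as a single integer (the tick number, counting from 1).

Tick 1: prefer A, take hinge from A; A=[keg,urn,gear,reel] B=[lathe,wedge,disk,joint,clip] C=[hinge]
Tick 2: prefer B, take lathe from B; A=[keg,urn,gear,reel] B=[wedge,disk,joint,clip] C=[hinge,lathe]
Tick 3: prefer A, take keg from A; A=[urn,gear,reel] B=[wedge,disk,joint,clip] C=[hinge,lathe,keg]
Tick 4: prefer B, take wedge from B; A=[urn,gear,reel] B=[disk,joint,clip] C=[hinge,lathe,keg,wedge]
Tick 5: prefer A, take urn from A; A=[gear,reel] B=[disk,joint,clip] C=[hinge,lathe,keg,wedge,urn]
Tick 6: prefer B, take disk from B; A=[gear,reel] B=[joint,clip] C=[hinge,lathe,keg,wedge,urn,disk]
Tick 7: prefer A, take gear from A; A=[reel] B=[joint,clip] C=[hinge,lathe,keg,wedge,urn,disk,gear]
Tick 8: prefer B, take joint from B; A=[reel] B=[clip] C=[hinge,lathe,keg,wedge,urn,disk,gear,joint]
Tick 9: prefer A, take reel from A; A=[-] B=[clip] C=[hinge,lathe,keg,wedge,urn,disk,gear,joint,reel]

Answer: 9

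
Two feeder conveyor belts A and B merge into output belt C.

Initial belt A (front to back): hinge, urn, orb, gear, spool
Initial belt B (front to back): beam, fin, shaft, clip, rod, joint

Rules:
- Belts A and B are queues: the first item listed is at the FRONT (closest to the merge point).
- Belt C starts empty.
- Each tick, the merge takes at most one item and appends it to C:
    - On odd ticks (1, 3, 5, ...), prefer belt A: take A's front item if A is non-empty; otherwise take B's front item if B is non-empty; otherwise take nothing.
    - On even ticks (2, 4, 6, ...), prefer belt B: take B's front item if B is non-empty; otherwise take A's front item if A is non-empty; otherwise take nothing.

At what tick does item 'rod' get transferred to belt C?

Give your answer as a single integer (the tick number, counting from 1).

Answer: 10

Derivation:
Tick 1: prefer A, take hinge from A; A=[urn,orb,gear,spool] B=[beam,fin,shaft,clip,rod,joint] C=[hinge]
Tick 2: prefer B, take beam from B; A=[urn,orb,gear,spool] B=[fin,shaft,clip,rod,joint] C=[hinge,beam]
Tick 3: prefer A, take urn from A; A=[orb,gear,spool] B=[fin,shaft,clip,rod,joint] C=[hinge,beam,urn]
Tick 4: prefer B, take fin from B; A=[orb,gear,spool] B=[shaft,clip,rod,joint] C=[hinge,beam,urn,fin]
Tick 5: prefer A, take orb from A; A=[gear,spool] B=[shaft,clip,rod,joint] C=[hinge,beam,urn,fin,orb]
Tick 6: prefer B, take shaft from B; A=[gear,spool] B=[clip,rod,joint] C=[hinge,beam,urn,fin,orb,shaft]
Tick 7: prefer A, take gear from A; A=[spool] B=[clip,rod,joint] C=[hinge,beam,urn,fin,orb,shaft,gear]
Tick 8: prefer B, take clip from B; A=[spool] B=[rod,joint] C=[hinge,beam,urn,fin,orb,shaft,gear,clip]
Tick 9: prefer A, take spool from A; A=[-] B=[rod,joint] C=[hinge,beam,urn,fin,orb,shaft,gear,clip,spool]
Tick 10: prefer B, take rod from B; A=[-] B=[joint] C=[hinge,beam,urn,fin,orb,shaft,gear,clip,spool,rod]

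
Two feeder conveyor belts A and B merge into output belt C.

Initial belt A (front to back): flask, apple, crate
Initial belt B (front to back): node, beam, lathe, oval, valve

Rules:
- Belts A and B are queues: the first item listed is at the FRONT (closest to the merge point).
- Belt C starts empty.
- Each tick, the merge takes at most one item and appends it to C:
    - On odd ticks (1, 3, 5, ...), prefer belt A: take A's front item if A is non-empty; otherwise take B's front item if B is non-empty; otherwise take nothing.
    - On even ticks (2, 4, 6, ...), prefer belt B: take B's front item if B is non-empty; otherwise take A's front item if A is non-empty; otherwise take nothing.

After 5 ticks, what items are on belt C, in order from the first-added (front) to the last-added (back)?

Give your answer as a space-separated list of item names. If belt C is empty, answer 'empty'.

Tick 1: prefer A, take flask from A; A=[apple,crate] B=[node,beam,lathe,oval,valve] C=[flask]
Tick 2: prefer B, take node from B; A=[apple,crate] B=[beam,lathe,oval,valve] C=[flask,node]
Tick 3: prefer A, take apple from A; A=[crate] B=[beam,lathe,oval,valve] C=[flask,node,apple]
Tick 4: prefer B, take beam from B; A=[crate] B=[lathe,oval,valve] C=[flask,node,apple,beam]
Tick 5: prefer A, take crate from A; A=[-] B=[lathe,oval,valve] C=[flask,node,apple,beam,crate]

Answer: flask node apple beam crate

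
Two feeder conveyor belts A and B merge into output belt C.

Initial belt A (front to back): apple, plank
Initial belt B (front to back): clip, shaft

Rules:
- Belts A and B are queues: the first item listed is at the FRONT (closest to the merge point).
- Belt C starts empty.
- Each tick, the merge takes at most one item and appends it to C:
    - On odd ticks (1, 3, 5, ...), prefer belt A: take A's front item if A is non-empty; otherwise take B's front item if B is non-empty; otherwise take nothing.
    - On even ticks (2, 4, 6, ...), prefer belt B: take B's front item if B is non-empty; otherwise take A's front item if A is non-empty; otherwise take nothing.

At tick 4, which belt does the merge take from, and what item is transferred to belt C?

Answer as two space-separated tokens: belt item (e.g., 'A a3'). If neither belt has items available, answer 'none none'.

Tick 1: prefer A, take apple from A; A=[plank] B=[clip,shaft] C=[apple]
Tick 2: prefer B, take clip from B; A=[plank] B=[shaft] C=[apple,clip]
Tick 3: prefer A, take plank from A; A=[-] B=[shaft] C=[apple,clip,plank]
Tick 4: prefer B, take shaft from B; A=[-] B=[-] C=[apple,clip,plank,shaft]

Answer: B shaft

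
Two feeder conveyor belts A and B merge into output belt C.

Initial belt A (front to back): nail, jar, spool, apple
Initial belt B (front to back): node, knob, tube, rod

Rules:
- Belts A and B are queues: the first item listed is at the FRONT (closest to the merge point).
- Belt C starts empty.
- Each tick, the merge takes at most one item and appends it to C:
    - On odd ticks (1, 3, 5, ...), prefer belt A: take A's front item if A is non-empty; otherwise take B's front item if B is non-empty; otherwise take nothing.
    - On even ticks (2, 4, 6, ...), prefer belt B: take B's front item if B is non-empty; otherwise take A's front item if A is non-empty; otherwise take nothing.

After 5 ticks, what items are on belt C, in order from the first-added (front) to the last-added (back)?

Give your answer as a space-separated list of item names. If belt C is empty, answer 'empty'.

Answer: nail node jar knob spool

Derivation:
Tick 1: prefer A, take nail from A; A=[jar,spool,apple] B=[node,knob,tube,rod] C=[nail]
Tick 2: prefer B, take node from B; A=[jar,spool,apple] B=[knob,tube,rod] C=[nail,node]
Tick 3: prefer A, take jar from A; A=[spool,apple] B=[knob,tube,rod] C=[nail,node,jar]
Tick 4: prefer B, take knob from B; A=[spool,apple] B=[tube,rod] C=[nail,node,jar,knob]
Tick 5: prefer A, take spool from A; A=[apple] B=[tube,rod] C=[nail,node,jar,knob,spool]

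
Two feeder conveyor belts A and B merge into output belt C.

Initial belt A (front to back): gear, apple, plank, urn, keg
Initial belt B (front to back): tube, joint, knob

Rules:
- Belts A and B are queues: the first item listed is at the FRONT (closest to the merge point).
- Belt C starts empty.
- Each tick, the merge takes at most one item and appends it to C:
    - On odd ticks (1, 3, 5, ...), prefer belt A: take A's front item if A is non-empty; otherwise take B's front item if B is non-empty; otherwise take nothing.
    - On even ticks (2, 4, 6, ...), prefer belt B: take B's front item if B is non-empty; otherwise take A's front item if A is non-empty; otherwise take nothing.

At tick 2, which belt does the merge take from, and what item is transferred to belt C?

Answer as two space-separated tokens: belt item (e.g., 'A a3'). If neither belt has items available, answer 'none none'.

Tick 1: prefer A, take gear from A; A=[apple,plank,urn,keg] B=[tube,joint,knob] C=[gear]
Tick 2: prefer B, take tube from B; A=[apple,plank,urn,keg] B=[joint,knob] C=[gear,tube]

Answer: B tube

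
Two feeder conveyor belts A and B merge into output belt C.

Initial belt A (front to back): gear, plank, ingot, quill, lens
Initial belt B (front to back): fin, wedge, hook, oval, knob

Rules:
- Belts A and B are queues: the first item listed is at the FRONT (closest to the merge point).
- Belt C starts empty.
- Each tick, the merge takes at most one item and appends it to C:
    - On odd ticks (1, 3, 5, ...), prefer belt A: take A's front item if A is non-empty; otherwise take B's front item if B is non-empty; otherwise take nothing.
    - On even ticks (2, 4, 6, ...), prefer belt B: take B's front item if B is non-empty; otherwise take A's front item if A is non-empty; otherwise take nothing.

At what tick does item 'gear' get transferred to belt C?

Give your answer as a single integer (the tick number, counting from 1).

Answer: 1

Derivation:
Tick 1: prefer A, take gear from A; A=[plank,ingot,quill,lens] B=[fin,wedge,hook,oval,knob] C=[gear]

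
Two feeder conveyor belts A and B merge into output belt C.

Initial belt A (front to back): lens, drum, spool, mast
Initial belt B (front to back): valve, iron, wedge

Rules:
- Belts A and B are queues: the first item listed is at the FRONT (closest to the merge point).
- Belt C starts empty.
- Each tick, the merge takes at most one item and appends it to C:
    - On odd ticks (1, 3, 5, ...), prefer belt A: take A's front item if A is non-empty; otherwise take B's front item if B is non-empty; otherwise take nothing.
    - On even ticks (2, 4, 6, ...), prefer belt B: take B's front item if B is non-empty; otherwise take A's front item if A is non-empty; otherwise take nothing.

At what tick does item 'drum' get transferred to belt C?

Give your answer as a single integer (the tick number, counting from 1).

Tick 1: prefer A, take lens from A; A=[drum,spool,mast] B=[valve,iron,wedge] C=[lens]
Tick 2: prefer B, take valve from B; A=[drum,spool,mast] B=[iron,wedge] C=[lens,valve]
Tick 3: prefer A, take drum from A; A=[spool,mast] B=[iron,wedge] C=[lens,valve,drum]

Answer: 3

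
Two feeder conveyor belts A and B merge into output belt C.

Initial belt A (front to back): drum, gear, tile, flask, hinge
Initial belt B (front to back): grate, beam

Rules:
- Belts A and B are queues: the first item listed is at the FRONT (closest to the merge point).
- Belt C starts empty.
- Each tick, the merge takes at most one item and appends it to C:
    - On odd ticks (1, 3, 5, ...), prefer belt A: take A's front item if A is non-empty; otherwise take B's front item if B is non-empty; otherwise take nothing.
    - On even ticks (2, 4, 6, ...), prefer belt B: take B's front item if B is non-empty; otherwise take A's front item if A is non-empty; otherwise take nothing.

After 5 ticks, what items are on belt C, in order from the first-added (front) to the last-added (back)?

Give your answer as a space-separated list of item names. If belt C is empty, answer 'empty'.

Tick 1: prefer A, take drum from A; A=[gear,tile,flask,hinge] B=[grate,beam] C=[drum]
Tick 2: prefer B, take grate from B; A=[gear,tile,flask,hinge] B=[beam] C=[drum,grate]
Tick 3: prefer A, take gear from A; A=[tile,flask,hinge] B=[beam] C=[drum,grate,gear]
Tick 4: prefer B, take beam from B; A=[tile,flask,hinge] B=[-] C=[drum,grate,gear,beam]
Tick 5: prefer A, take tile from A; A=[flask,hinge] B=[-] C=[drum,grate,gear,beam,tile]

Answer: drum grate gear beam tile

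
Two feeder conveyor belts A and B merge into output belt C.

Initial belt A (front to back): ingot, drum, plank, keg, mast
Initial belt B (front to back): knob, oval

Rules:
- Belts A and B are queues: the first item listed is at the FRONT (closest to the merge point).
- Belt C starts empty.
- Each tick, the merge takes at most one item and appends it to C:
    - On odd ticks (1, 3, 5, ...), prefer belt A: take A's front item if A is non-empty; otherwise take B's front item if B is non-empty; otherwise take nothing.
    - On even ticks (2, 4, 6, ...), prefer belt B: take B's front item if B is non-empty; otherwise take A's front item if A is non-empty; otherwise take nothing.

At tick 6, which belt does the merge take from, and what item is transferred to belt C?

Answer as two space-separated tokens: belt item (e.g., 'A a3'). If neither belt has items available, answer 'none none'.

Tick 1: prefer A, take ingot from A; A=[drum,plank,keg,mast] B=[knob,oval] C=[ingot]
Tick 2: prefer B, take knob from B; A=[drum,plank,keg,mast] B=[oval] C=[ingot,knob]
Tick 3: prefer A, take drum from A; A=[plank,keg,mast] B=[oval] C=[ingot,knob,drum]
Tick 4: prefer B, take oval from B; A=[plank,keg,mast] B=[-] C=[ingot,knob,drum,oval]
Tick 5: prefer A, take plank from A; A=[keg,mast] B=[-] C=[ingot,knob,drum,oval,plank]
Tick 6: prefer B, take keg from A; A=[mast] B=[-] C=[ingot,knob,drum,oval,plank,keg]

Answer: A keg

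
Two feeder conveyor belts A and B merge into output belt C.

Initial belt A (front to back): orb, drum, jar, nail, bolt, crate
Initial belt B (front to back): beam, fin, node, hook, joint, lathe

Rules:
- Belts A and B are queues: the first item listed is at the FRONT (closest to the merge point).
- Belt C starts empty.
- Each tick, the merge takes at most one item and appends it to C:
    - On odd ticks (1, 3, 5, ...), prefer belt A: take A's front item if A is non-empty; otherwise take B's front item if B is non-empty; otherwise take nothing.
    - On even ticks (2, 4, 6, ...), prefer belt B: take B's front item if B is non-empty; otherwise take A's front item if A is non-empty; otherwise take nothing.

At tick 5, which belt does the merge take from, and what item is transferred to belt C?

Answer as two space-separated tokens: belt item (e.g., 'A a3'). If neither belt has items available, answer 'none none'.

Answer: A jar

Derivation:
Tick 1: prefer A, take orb from A; A=[drum,jar,nail,bolt,crate] B=[beam,fin,node,hook,joint,lathe] C=[orb]
Tick 2: prefer B, take beam from B; A=[drum,jar,nail,bolt,crate] B=[fin,node,hook,joint,lathe] C=[orb,beam]
Tick 3: prefer A, take drum from A; A=[jar,nail,bolt,crate] B=[fin,node,hook,joint,lathe] C=[orb,beam,drum]
Tick 4: prefer B, take fin from B; A=[jar,nail,bolt,crate] B=[node,hook,joint,lathe] C=[orb,beam,drum,fin]
Tick 5: prefer A, take jar from A; A=[nail,bolt,crate] B=[node,hook,joint,lathe] C=[orb,beam,drum,fin,jar]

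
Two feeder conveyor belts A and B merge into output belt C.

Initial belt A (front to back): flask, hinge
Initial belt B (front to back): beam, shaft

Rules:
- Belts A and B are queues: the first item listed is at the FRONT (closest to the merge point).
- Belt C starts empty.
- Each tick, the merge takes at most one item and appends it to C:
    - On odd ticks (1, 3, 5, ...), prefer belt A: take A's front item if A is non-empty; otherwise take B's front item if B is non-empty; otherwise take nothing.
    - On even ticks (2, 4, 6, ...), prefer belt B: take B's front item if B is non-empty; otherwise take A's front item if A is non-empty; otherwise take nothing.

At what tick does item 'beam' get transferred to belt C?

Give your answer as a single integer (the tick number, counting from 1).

Answer: 2

Derivation:
Tick 1: prefer A, take flask from A; A=[hinge] B=[beam,shaft] C=[flask]
Tick 2: prefer B, take beam from B; A=[hinge] B=[shaft] C=[flask,beam]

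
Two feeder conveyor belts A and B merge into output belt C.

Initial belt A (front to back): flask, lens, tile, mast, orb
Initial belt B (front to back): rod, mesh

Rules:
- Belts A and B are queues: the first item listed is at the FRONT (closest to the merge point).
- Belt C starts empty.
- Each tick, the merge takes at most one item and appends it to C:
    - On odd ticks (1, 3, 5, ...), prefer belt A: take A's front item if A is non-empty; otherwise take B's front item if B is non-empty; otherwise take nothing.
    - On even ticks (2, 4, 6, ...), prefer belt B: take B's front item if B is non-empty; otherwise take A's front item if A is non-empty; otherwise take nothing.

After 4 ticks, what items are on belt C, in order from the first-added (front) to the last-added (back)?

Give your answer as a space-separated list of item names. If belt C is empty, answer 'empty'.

Answer: flask rod lens mesh

Derivation:
Tick 1: prefer A, take flask from A; A=[lens,tile,mast,orb] B=[rod,mesh] C=[flask]
Tick 2: prefer B, take rod from B; A=[lens,tile,mast,orb] B=[mesh] C=[flask,rod]
Tick 3: prefer A, take lens from A; A=[tile,mast,orb] B=[mesh] C=[flask,rod,lens]
Tick 4: prefer B, take mesh from B; A=[tile,mast,orb] B=[-] C=[flask,rod,lens,mesh]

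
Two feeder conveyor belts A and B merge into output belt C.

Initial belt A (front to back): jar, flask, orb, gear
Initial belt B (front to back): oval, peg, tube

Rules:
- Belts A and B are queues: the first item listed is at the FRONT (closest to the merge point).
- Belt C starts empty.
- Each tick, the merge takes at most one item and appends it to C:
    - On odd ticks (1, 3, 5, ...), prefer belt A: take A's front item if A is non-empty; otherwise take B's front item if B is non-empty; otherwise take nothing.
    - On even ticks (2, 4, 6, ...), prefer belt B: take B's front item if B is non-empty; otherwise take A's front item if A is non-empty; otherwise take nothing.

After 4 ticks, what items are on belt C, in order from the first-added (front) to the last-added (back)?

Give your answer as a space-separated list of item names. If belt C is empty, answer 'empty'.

Tick 1: prefer A, take jar from A; A=[flask,orb,gear] B=[oval,peg,tube] C=[jar]
Tick 2: prefer B, take oval from B; A=[flask,orb,gear] B=[peg,tube] C=[jar,oval]
Tick 3: prefer A, take flask from A; A=[orb,gear] B=[peg,tube] C=[jar,oval,flask]
Tick 4: prefer B, take peg from B; A=[orb,gear] B=[tube] C=[jar,oval,flask,peg]

Answer: jar oval flask peg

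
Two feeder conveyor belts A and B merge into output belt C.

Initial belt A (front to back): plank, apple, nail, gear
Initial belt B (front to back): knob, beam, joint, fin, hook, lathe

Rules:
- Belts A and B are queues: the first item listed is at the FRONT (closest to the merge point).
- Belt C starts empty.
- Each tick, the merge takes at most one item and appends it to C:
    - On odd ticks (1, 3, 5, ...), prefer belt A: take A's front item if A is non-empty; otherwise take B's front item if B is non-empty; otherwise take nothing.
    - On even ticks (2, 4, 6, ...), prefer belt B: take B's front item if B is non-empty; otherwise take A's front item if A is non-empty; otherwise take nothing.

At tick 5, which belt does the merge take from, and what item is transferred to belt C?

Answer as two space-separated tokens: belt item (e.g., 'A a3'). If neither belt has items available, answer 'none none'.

Tick 1: prefer A, take plank from A; A=[apple,nail,gear] B=[knob,beam,joint,fin,hook,lathe] C=[plank]
Tick 2: prefer B, take knob from B; A=[apple,nail,gear] B=[beam,joint,fin,hook,lathe] C=[plank,knob]
Tick 3: prefer A, take apple from A; A=[nail,gear] B=[beam,joint,fin,hook,lathe] C=[plank,knob,apple]
Tick 4: prefer B, take beam from B; A=[nail,gear] B=[joint,fin,hook,lathe] C=[plank,knob,apple,beam]
Tick 5: prefer A, take nail from A; A=[gear] B=[joint,fin,hook,lathe] C=[plank,knob,apple,beam,nail]

Answer: A nail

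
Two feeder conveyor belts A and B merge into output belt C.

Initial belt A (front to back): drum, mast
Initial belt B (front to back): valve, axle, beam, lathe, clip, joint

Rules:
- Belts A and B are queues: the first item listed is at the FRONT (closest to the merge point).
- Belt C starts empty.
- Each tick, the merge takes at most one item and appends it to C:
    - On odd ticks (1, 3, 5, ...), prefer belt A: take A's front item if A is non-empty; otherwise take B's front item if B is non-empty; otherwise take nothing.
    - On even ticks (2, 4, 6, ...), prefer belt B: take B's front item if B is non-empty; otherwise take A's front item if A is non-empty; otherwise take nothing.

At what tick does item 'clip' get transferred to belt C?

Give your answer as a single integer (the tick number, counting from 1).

Answer: 7

Derivation:
Tick 1: prefer A, take drum from A; A=[mast] B=[valve,axle,beam,lathe,clip,joint] C=[drum]
Tick 2: prefer B, take valve from B; A=[mast] B=[axle,beam,lathe,clip,joint] C=[drum,valve]
Tick 3: prefer A, take mast from A; A=[-] B=[axle,beam,lathe,clip,joint] C=[drum,valve,mast]
Tick 4: prefer B, take axle from B; A=[-] B=[beam,lathe,clip,joint] C=[drum,valve,mast,axle]
Tick 5: prefer A, take beam from B; A=[-] B=[lathe,clip,joint] C=[drum,valve,mast,axle,beam]
Tick 6: prefer B, take lathe from B; A=[-] B=[clip,joint] C=[drum,valve,mast,axle,beam,lathe]
Tick 7: prefer A, take clip from B; A=[-] B=[joint] C=[drum,valve,mast,axle,beam,lathe,clip]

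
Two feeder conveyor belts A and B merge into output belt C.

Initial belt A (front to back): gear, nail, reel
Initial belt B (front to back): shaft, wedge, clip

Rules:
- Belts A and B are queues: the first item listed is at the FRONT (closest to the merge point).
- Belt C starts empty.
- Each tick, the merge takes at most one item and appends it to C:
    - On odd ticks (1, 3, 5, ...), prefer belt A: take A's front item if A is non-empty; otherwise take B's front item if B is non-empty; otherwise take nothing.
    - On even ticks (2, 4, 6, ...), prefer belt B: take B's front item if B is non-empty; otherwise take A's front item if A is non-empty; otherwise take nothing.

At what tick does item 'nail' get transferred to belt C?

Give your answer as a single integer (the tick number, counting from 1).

Tick 1: prefer A, take gear from A; A=[nail,reel] B=[shaft,wedge,clip] C=[gear]
Tick 2: prefer B, take shaft from B; A=[nail,reel] B=[wedge,clip] C=[gear,shaft]
Tick 3: prefer A, take nail from A; A=[reel] B=[wedge,clip] C=[gear,shaft,nail]

Answer: 3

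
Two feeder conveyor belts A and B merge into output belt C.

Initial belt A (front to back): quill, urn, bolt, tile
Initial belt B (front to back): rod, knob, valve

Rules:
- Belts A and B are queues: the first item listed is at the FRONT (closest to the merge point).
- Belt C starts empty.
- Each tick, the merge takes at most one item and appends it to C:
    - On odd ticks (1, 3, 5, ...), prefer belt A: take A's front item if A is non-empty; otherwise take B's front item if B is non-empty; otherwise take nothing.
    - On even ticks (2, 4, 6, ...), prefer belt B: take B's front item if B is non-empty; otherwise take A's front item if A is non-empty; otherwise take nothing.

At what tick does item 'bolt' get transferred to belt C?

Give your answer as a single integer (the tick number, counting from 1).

Tick 1: prefer A, take quill from A; A=[urn,bolt,tile] B=[rod,knob,valve] C=[quill]
Tick 2: prefer B, take rod from B; A=[urn,bolt,tile] B=[knob,valve] C=[quill,rod]
Tick 3: prefer A, take urn from A; A=[bolt,tile] B=[knob,valve] C=[quill,rod,urn]
Tick 4: prefer B, take knob from B; A=[bolt,tile] B=[valve] C=[quill,rod,urn,knob]
Tick 5: prefer A, take bolt from A; A=[tile] B=[valve] C=[quill,rod,urn,knob,bolt]

Answer: 5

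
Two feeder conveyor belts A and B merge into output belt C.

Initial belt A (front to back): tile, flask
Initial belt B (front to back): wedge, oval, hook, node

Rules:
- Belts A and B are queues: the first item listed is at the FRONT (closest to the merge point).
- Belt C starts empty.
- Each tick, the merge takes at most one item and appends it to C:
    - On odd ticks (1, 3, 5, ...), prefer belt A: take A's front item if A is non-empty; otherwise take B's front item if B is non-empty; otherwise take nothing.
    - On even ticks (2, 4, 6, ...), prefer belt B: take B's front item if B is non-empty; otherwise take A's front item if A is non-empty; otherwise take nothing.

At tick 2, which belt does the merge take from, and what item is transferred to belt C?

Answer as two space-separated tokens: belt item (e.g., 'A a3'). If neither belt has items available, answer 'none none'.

Tick 1: prefer A, take tile from A; A=[flask] B=[wedge,oval,hook,node] C=[tile]
Tick 2: prefer B, take wedge from B; A=[flask] B=[oval,hook,node] C=[tile,wedge]

Answer: B wedge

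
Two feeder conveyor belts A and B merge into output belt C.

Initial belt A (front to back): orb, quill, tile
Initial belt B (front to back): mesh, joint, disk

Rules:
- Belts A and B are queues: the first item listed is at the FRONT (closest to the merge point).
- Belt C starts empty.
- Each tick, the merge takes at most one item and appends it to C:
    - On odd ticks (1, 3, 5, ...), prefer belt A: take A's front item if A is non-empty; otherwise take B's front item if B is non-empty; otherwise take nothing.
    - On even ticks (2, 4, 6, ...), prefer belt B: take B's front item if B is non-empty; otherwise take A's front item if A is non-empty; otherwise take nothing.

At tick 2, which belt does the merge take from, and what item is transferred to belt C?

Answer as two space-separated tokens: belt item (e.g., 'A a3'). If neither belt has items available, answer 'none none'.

Tick 1: prefer A, take orb from A; A=[quill,tile] B=[mesh,joint,disk] C=[orb]
Tick 2: prefer B, take mesh from B; A=[quill,tile] B=[joint,disk] C=[orb,mesh]

Answer: B mesh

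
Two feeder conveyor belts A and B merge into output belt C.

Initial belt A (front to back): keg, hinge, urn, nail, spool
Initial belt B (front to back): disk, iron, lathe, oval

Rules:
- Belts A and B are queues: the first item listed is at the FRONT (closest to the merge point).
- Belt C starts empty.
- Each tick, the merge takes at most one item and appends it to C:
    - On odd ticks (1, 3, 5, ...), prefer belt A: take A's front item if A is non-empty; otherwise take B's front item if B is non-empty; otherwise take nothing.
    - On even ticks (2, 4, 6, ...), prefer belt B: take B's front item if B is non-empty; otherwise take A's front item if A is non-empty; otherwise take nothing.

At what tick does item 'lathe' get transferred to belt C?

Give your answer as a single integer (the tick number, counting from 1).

Tick 1: prefer A, take keg from A; A=[hinge,urn,nail,spool] B=[disk,iron,lathe,oval] C=[keg]
Tick 2: prefer B, take disk from B; A=[hinge,urn,nail,spool] B=[iron,lathe,oval] C=[keg,disk]
Tick 3: prefer A, take hinge from A; A=[urn,nail,spool] B=[iron,lathe,oval] C=[keg,disk,hinge]
Tick 4: prefer B, take iron from B; A=[urn,nail,spool] B=[lathe,oval] C=[keg,disk,hinge,iron]
Tick 5: prefer A, take urn from A; A=[nail,spool] B=[lathe,oval] C=[keg,disk,hinge,iron,urn]
Tick 6: prefer B, take lathe from B; A=[nail,spool] B=[oval] C=[keg,disk,hinge,iron,urn,lathe]

Answer: 6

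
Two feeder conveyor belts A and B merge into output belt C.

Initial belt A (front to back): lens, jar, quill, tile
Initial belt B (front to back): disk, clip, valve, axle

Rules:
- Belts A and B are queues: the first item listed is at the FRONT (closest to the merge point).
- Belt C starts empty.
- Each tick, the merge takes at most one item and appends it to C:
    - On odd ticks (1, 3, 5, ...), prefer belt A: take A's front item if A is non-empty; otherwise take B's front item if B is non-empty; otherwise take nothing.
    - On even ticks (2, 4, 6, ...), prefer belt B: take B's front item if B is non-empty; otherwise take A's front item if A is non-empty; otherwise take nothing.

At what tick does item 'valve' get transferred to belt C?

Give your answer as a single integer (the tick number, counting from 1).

Answer: 6

Derivation:
Tick 1: prefer A, take lens from A; A=[jar,quill,tile] B=[disk,clip,valve,axle] C=[lens]
Tick 2: prefer B, take disk from B; A=[jar,quill,tile] B=[clip,valve,axle] C=[lens,disk]
Tick 3: prefer A, take jar from A; A=[quill,tile] B=[clip,valve,axle] C=[lens,disk,jar]
Tick 4: prefer B, take clip from B; A=[quill,tile] B=[valve,axle] C=[lens,disk,jar,clip]
Tick 5: prefer A, take quill from A; A=[tile] B=[valve,axle] C=[lens,disk,jar,clip,quill]
Tick 6: prefer B, take valve from B; A=[tile] B=[axle] C=[lens,disk,jar,clip,quill,valve]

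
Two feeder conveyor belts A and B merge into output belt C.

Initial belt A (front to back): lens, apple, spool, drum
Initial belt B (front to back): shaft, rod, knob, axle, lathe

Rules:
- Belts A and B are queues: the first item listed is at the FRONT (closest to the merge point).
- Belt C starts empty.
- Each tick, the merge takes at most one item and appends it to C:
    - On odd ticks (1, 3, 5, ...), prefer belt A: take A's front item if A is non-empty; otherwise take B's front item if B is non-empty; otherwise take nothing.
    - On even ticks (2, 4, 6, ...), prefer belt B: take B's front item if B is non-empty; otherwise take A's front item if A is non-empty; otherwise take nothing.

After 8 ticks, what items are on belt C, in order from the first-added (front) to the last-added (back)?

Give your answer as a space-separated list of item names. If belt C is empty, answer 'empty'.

Answer: lens shaft apple rod spool knob drum axle

Derivation:
Tick 1: prefer A, take lens from A; A=[apple,spool,drum] B=[shaft,rod,knob,axle,lathe] C=[lens]
Tick 2: prefer B, take shaft from B; A=[apple,spool,drum] B=[rod,knob,axle,lathe] C=[lens,shaft]
Tick 3: prefer A, take apple from A; A=[spool,drum] B=[rod,knob,axle,lathe] C=[lens,shaft,apple]
Tick 4: prefer B, take rod from B; A=[spool,drum] B=[knob,axle,lathe] C=[lens,shaft,apple,rod]
Tick 5: prefer A, take spool from A; A=[drum] B=[knob,axle,lathe] C=[lens,shaft,apple,rod,spool]
Tick 6: prefer B, take knob from B; A=[drum] B=[axle,lathe] C=[lens,shaft,apple,rod,spool,knob]
Tick 7: prefer A, take drum from A; A=[-] B=[axle,lathe] C=[lens,shaft,apple,rod,spool,knob,drum]
Tick 8: prefer B, take axle from B; A=[-] B=[lathe] C=[lens,shaft,apple,rod,spool,knob,drum,axle]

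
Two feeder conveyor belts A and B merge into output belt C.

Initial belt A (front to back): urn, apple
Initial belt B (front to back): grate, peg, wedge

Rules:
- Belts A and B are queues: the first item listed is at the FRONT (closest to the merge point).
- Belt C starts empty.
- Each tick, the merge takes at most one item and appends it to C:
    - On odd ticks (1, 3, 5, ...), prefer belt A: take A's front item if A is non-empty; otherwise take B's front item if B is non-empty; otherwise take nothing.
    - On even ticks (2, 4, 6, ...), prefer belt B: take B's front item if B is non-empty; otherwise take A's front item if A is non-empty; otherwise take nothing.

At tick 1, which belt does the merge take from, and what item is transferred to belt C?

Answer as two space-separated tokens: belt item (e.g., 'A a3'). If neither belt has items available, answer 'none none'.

Tick 1: prefer A, take urn from A; A=[apple] B=[grate,peg,wedge] C=[urn]

Answer: A urn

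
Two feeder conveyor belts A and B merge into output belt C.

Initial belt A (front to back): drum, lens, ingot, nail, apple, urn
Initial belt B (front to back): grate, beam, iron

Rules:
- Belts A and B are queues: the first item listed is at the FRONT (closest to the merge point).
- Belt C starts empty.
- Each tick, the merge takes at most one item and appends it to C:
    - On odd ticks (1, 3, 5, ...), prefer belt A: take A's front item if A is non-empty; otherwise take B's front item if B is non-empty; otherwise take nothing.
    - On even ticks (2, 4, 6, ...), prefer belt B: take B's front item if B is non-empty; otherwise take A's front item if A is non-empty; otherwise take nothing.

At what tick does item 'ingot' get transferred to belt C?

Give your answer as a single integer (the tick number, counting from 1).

Tick 1: prefer A, take drum from A; A=[lens,ingot,nail,apple,urn] B=[grate,beam,iron] C=[drum]
Tick 2: prefer B, take grate from B; A=[lens,ingot,nail,apple,urn] B=[beam,iron] C=[drum,grate]
Tick 3: prefer A, take lens from A; A=[ingot,nail,apple,urn] B=[beam,iron] C=[drum,grate,lens]
Tick 4: prefer B, take beam from B; A=[ingot,nail,apple,urn] B=[iron] C=[drum,grate,lens,beam]
Tick 5: prefer A, take ingot from A; A=[nail,apple,urn] B=[iron] C=[drum,grate,lens,beam,ingot]

Answer: 5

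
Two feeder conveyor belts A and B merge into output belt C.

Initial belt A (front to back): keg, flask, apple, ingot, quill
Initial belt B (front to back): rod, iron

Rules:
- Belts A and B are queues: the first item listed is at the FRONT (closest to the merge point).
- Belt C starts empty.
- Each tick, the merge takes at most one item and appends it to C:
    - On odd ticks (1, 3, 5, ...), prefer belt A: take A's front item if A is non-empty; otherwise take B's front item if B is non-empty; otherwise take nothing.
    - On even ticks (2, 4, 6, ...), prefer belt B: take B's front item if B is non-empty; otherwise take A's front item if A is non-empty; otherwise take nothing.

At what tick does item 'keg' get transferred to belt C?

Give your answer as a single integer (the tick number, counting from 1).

Tick 1: prefer A, take keg from A; A=[flask,apple,ingot,quill] B=[rod,iron] C=[keg]

Answer: 1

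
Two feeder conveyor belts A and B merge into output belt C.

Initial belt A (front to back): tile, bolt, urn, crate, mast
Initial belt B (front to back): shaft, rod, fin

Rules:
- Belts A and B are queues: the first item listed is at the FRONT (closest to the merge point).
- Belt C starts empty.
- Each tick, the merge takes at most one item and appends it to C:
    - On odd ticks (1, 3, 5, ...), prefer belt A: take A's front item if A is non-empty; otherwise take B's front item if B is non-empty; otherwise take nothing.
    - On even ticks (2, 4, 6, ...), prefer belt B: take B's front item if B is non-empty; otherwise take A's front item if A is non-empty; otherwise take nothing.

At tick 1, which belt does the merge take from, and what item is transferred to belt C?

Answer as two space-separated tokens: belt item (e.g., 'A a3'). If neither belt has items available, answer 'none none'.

Answer: A tile

Derivation:
Tick 1: prefer A, take tile from A; A=[bolt,urn,crate,mast] B=[shaft,rod,fin] C=[tile]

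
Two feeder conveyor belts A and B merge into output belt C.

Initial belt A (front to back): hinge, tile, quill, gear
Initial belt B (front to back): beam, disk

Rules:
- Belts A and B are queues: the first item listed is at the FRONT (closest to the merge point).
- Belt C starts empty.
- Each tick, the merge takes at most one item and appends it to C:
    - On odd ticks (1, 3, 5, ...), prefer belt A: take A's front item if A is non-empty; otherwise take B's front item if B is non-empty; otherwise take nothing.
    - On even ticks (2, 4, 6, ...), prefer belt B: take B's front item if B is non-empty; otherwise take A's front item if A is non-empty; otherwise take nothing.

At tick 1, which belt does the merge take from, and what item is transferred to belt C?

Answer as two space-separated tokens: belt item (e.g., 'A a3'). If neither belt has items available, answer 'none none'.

Tick 1: prefer A, take hinge from A; A=[tile,quill,gear] B=[beam,disk] C=[hinge]

Answer: A hinge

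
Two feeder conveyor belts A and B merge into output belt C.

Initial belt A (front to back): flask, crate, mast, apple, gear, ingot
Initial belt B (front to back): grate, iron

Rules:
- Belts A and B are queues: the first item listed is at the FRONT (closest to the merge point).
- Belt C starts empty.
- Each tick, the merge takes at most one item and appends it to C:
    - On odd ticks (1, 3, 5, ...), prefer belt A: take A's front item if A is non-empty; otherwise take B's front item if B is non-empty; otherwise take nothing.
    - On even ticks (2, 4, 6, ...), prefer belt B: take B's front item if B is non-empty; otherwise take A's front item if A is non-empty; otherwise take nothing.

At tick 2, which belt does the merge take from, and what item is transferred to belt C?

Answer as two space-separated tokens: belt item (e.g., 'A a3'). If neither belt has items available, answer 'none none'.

Tick 1: prefer A, take flask from A; A=[crate,mast,apple,gear,ingot] B=[grate,iron] C=[flask]
Tick 2: prefer B, take grate from B; A=[crate,mast,apple,gear,ingot] B=[iron] C=[flask,grate]

Answer: B grate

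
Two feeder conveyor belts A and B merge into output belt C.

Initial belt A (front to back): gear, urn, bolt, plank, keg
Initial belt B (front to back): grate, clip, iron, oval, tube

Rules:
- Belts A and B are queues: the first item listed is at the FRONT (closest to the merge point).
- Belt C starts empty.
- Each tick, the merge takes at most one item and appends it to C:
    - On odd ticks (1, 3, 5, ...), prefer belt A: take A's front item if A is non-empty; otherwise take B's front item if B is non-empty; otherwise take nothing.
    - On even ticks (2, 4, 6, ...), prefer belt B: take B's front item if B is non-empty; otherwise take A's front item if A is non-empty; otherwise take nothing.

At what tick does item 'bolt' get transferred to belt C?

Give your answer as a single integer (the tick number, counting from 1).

Answer: 5

Derivation:
Tick 1: prefer A, take gear from A; A=[urn,bolt,plank,keg] B=[grate,clip,iron,oval,tube] C=[gear]
Tick 2: prefer B, take grate from B; A=[urn,bolt,plank,keg] B=[clip,iron,oval,tube] C=[gear,grate]
Tick 3: prefer A, take urn from A; A=[bolt,plank,keg] B=[clip,iron,oval,tube] C=[gear,grate,urn]
Tick 4: prefer B, take clip from B; A=[bolt,plank,keg] B=[iron,oval,tube] C=[gear,grate,urn,clip]
Tick 5: prefer A, take bolt from A; A=[plank,keg] B=[iron,oval,tube] C=[gear,grate,urn,clip,bolt]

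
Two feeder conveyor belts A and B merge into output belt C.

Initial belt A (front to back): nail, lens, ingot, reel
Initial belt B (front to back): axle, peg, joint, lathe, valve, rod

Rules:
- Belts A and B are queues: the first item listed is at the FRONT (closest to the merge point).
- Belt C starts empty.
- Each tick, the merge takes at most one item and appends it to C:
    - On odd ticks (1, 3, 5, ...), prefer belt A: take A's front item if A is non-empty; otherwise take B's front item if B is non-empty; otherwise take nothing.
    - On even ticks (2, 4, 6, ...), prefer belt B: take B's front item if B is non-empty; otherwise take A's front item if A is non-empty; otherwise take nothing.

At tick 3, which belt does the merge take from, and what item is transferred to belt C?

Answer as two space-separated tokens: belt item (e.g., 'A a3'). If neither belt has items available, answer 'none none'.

Tick 1: prefer A, take nail from A; A=[lens,ingot,reel] B=[axle,peg,joint,lathe,valve,rod] C=[nail]
Tick 2: prefer B, take axle from B; A=[lens,ingot,reel] B=[peg,joint,lathe,valve,rod] C=[nail,axle]
Tick 3: prefer A, take lens from A; A=[ingot,reel] B=[peg,joint,lathe,valve,rod] C=[nail,axle,lens]

Answer: A lens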